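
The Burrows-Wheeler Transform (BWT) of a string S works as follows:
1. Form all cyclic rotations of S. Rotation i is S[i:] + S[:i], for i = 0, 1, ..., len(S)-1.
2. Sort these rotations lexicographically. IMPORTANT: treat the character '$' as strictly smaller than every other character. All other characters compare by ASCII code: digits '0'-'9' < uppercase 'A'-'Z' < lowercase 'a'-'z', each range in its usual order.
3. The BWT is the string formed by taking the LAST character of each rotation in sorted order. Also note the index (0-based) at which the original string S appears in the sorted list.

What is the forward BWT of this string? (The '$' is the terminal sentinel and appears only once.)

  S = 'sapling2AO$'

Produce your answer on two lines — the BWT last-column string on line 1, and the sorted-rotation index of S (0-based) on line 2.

Answer: Og2Asnlpia$
10

Derivation:
All 11 rotations (rotation i = S[i:]+S[:i]):
  rot[0] = sapling2AO$
  rot[1] = apling2AO$s
  rot[2] = pling2AO$sa
  rot[3] = ling2AO$sap
  rot[4] = ing2AO$sapl
  rot[5] = ng2AO$sapli
  rot[6] = g2AO$saplin
  rot[7] = 2AO$sapling
  rot[8] = AO$sapling2
  rot[9] = O$sapling2A
  rot[10] = $sapling2AO
Sorted (with $ < everything):
  sorted[0] = $sapling2AO  (last char: 'O')
  sorted[1] = 2AO$sapling  (last char: 'g')
  sorted[2] = AO$sapling2  (last char: '2')
  sorted[3] = O$sapling2A  (last char: 'A')
  sorted[4] = apling2AO$s  (last char: 's')
  sorted[5] = g2AO$saplin  (last char: 'n')
  sorted[6] = ing2AO$sapl  (last char: 'l')
  sorted[7] = ling2AO$sap  (last char: 'p')
  sorted[8] = ng2AO$sapli  (last char: 'i')
  sorted[9] = pling2AO$sa  (last char: 'a')
  sorted[10] = sapling2AO$  (last char: '$')
Last column: Og2Asnlpia$
Original string S is at sorted index 10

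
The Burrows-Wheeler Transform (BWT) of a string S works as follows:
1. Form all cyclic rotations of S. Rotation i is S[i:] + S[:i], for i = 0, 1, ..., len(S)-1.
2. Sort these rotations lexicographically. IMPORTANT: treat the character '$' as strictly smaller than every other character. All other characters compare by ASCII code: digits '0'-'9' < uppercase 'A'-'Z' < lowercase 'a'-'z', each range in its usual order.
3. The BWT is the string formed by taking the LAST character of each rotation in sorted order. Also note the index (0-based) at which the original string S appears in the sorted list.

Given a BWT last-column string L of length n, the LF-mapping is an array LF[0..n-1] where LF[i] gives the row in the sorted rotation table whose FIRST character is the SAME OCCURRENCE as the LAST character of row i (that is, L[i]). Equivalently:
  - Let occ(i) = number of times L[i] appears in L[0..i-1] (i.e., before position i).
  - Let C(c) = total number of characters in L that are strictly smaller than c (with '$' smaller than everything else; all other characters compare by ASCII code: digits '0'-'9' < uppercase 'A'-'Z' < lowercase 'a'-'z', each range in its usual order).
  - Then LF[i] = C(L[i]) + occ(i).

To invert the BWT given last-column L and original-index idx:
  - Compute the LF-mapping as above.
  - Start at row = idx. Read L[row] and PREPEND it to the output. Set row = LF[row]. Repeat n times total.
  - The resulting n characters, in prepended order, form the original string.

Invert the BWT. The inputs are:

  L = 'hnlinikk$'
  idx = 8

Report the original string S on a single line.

LF mapping: 1 7 6 2 8 3 4 5 0
Walk LF starting at row 8, prepending L[row]:
  step 1: row=8, L[8]='$', prepend. Next row=LF[8]=0
  step 2: row=0, L[0]='h', prepend. Next row=LF[0]=1
  step 3: row=1, L[1]='n', prepend. Next row=LF[1]=7
  step 4: row=7, L[7]='k', prepend. Next row=LF[7]=5
  step 5: row=5, L[5]='i', prepend. Next row=LF[5]=3
  step 6: row=3, L[3]='i', prepend. Next row=LF[3]=2
  step 7: row=2, L[2]='l', prepend. Next row=LF[2]=6
  step 8: row=6, L[6]='k', prepend. Next row=LF[6]=4
  step 9: row=4, L[4]='n', prepend. Next row=LF[4]=8
Reversed output: nkliiknh$

Answer: nkliiknh$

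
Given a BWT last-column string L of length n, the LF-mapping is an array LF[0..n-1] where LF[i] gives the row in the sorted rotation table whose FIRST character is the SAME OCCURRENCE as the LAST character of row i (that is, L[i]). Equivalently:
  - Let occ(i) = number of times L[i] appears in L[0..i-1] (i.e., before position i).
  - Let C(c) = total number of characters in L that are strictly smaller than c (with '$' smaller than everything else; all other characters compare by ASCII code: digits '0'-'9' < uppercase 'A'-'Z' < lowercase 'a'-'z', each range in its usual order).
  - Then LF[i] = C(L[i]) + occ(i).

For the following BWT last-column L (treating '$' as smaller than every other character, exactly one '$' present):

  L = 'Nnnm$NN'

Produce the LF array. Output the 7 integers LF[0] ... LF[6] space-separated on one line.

Char counts: '$':1, 'N':3, 'm':1, 'n':2
C (first-col start): C('$')=0, C('N')=1, C('m')=4, C('n')=5
L[0]='N': occ=0, LF[0]=C('N')+0=1+0=1
L[1]='n': occ=0, LF[1]=C('n')+0=5+0=5
L[2]='n': occ=1, LF[2]=C('n')+1=5+1=6
L[3]='m': occ=0, LF[3]=C('m')+0=4+0=4
L[4]='$': occ=0, LF[4]=C('$')+0=0+0=0
L[5]='N': occ=1, LF[5]=C('N')+1=1+1=2
L[6]='N': occ=2, LF[6]=C('N')+2=1+2=3

Answer: 1 5 6 4 0 2 3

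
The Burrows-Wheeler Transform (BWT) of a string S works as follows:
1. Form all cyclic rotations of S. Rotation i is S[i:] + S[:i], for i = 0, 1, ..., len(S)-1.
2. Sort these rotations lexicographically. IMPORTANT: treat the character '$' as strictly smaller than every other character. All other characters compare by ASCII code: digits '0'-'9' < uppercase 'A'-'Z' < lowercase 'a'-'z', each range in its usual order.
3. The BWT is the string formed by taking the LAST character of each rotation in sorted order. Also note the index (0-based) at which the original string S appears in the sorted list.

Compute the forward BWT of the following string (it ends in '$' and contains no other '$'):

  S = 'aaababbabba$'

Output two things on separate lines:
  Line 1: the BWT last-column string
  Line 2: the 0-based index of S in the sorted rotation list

Answer: ab$aabbbbaaa
2

Derivation:
All 12 rotations (rotation i = S[i:]+S[:i]):
  rot[0] = aaababbabba$
  rot[1] = aababbabba$a
  rot[2] = ababbabba$aa
  rot[3] = babbabba$aaa
  rot[4] = abbabba$aaab
  rot[5] = bbabba$aaaba
  rot[6] = babba$aaabab
  rot[7] = abba$aaababb
  rot[8] = bba$aaababba
  rot[9] = ba$aaababbab
  rot[10] = a$aaababbabb
  rot[11] = $aaababbabba
Sorted (with $ < everything):
  sorted[0] = $aaababbabba  (last char: 'a')
  sorted[1] = a$aaababbabb  (last char: 'b')
  sorted[2] = aaababbabba$  (last char: '$')
  sorted[3] = aababbabba$a  (last char: 'a')
  sorted[4] = ababbabba$aa  (last char: 'a')
  sorted[5] = abba$aaababb  (last char: 'b')
  sorted[6] = abbabba$aaab  (last char: 'b')
  sorted[7] = ba$aaababbab  (last char: 'b')
  sorted[8] = babba$aaabab  (last char: 'b')
  sorted[9] = babbabba$aaa  (last char: 'a')
  sorted[10] = bba$aaababba  (last char: 'a')
  sorted[11] = bbabba$aaaba  (last char: 'a')
Last column: ab$aabbbbaaa
Original string S is at sorted index 2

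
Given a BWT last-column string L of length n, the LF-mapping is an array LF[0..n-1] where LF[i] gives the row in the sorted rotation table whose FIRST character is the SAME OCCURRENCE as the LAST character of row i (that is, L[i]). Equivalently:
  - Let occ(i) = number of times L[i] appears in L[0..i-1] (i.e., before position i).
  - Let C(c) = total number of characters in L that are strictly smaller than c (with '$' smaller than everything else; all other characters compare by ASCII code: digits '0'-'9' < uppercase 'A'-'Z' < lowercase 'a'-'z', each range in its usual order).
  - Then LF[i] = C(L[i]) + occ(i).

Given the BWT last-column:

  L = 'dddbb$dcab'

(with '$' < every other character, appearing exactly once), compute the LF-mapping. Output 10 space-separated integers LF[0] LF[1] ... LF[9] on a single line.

Char counts: '$':1, 'a':1, 'b':3, 'c':1, 'd':4
C (first-col start): C('$')=0, C('a')=1, C('b')=2, C('c')=5, C('d')=6
L[0]='d': occ=0, LF[0]=C('d')+0=6+0=6
L[1]='d': occ=1, LF[1]=C('d')+1=6+1=7
L[2]='d': occ=2, LF[2]=C('d')+2=6+2=8
L[3]='b': occ=0, LF[3]=C('b')+0=2+0=2
L[4]='b': occ=1, LF[4]=C('b')+1=2+1=3
L[5]='$': occ=0, LF[5]=C('$')+0=0+0=0
L[6]='d': occ=3, LF[6]=C('d')+3=6+3=9
L[7]='c': occ=0, LF[7]=C('c')+0=5+0=5
L[8]='a': occ=0, LF[8]=C('a')+0=1+0=1
L[9]='b': occ=2, LF[9]=C('b')+2=2+2=4

Answer: 6 7 8 2 3 0 9 5 1 4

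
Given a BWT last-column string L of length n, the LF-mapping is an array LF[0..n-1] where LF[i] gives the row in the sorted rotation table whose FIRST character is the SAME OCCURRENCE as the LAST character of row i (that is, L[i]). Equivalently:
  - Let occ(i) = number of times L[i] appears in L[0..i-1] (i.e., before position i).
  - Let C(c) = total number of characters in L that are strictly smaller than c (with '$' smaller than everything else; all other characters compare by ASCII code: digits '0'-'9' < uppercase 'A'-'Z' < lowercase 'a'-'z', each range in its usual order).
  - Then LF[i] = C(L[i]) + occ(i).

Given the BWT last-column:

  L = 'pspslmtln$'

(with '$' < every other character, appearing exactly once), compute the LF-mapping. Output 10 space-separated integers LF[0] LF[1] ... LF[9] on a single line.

Answer: 5 7 6 8 1 3 9 2 4 0

Derivation:
Char counts: '$':1, 'l':2, 'm':1, 'n':1, 'p':2, 's':2, 't':1
C (first-col start): C('$')=0, C('l')=1, C('m')=3, C('n')=4, C('p')=5, C('s')=7, C('t')=9
L[0]='p': occ=0, LF[0]=C('p')+0=5+0=5
L[1]='s': occ=0, LF[1]=C('s')+0=7+0=7
L[2]='p': occ=1, LF[2]=C('p')+1=5+1=6
L[3]='s': occ=1, LF[3]=C('s')+1=7+1=8
L[4]='l': occ=0, LF[4]=C('l')+0=1+0=1
L[5]='m': occ=0, LF[5]=C('m')+0=3+0=3
L[6]='t': occ=0, LF[6]=C('t')+0=9+0=9
L[7]='l': occ=1, LF[7]=C('l')+1=1+1=2
L[8]='n': occ=0, LF[8]=C('n')+0=4+0=4
L[9]='$': occ=0, LF[9]=C('$')+0=0+0=0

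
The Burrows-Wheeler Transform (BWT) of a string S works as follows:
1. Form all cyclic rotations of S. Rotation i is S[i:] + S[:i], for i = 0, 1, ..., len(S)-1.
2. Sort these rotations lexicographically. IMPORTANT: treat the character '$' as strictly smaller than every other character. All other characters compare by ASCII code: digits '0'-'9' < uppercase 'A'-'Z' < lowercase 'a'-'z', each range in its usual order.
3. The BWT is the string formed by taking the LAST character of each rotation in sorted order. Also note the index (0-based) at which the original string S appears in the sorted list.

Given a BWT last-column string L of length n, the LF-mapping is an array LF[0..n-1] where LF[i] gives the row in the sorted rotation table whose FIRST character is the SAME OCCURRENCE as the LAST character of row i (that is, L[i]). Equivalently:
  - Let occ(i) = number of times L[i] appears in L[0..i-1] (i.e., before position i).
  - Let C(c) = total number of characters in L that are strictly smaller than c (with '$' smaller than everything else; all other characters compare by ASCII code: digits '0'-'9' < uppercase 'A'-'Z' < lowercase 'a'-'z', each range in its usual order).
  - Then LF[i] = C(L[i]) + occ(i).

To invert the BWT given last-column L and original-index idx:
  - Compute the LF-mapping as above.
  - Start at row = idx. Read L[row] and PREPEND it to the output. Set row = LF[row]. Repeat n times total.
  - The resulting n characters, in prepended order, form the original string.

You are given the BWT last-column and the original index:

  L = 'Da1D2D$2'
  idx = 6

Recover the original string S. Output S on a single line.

LF mapping: 4 7 1 5 2 6 0 3
Walk LF starting at row 6, prepending L[row]:
  step 1: row=6, L[6]='$', prepend. Next row=LF[6]=0
  step 2: row=0, L[0]='D', prepend. Next row=LF[0]=4
  step 3: row=4, L[4]='2', prepend. Next row=LF[4]=2
  step 4: row=2, L[2]='1', prepend. Next row=LF[2]=1
  step 5: row=1, L[1]='a', prepend. Next row=LF[1]=7
  step 6: row=7, L[7]='2', prepend. Next row=LF[7]=3
  step 7: row=3, L[3]='D', prepend. Next row=LF[3]=5
  step 8: row=5, L[5]='D', prepend. Next row=LF[5]=6
Reversed output: DD2a12D$

Answer: DD2a12D$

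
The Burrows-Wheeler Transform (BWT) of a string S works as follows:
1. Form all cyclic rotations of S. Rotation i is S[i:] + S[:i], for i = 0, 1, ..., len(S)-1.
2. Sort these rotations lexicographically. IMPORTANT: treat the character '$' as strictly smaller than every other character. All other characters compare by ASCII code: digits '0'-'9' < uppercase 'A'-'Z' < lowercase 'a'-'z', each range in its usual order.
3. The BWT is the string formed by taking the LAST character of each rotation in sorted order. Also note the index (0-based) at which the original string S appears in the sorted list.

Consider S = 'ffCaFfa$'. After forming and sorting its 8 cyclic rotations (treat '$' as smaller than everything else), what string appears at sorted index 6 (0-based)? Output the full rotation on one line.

All 8 rotations (rotation i = S[i:]+S[:i]):
  rot[0] = ffCaFfa$
  rot[1] = fCaFfa$f
  rot[2] = CaFfa$ff
  rot[3] = aFfa$ffC
  rot[4] = Ffa$ffCa
  rot[5] = fa$ffCaF
  rot[6] = a$ffCaFf
  rot[7] = $ffCaFfa
Sorted (with $ < everything):
  sorted[0] = $ffCaFfa
  sorted[1] = CaFfa$ff
  sorted[2] = Ffa$ffCa
  sorted[3] = a$ffCaFf
  sorted[4] = aFfa$ffC
  sorted[5] = fCaFfa$f
  sorted[6] = fa$ffCaF
  sorted[7] = ffCaFfa$
sorted[6] = fa$ffCaF

Answer: fa$ffCaF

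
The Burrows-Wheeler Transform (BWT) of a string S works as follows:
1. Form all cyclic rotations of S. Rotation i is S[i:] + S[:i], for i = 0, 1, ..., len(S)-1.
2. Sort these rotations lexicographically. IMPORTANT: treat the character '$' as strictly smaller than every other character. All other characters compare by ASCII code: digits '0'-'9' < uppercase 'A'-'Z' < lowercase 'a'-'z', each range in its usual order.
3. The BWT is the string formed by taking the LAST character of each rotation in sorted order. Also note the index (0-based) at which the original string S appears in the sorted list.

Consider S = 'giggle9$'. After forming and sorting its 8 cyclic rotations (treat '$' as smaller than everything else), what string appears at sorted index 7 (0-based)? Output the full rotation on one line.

All 8 rotations (rotation i = S[i:]+S[:i]):
  rot[0] = giggle9$
  rot[1] = iggle9$g
  rot[2] = ggle9$gi
  rot[3] = gle9$gig
  rot[4] = le9$gigg
  rot[5] = e9$giggl
  rot[6] = 9$giggle
  rot[7] = $giggle9
Sorted (with $ < everything):
  sorted[0] = $giggle9
  sorted[1] = 9$giggle
  sorted[2] = e9$giggl
  sorted[3] = ggle9$gi
  sorted[4] = giggle9$
  sorted[5] = gle9$gig
  sorted[6] = iggle9$g
  sorted[7] = le9$gigg
sorted[7] = le9$gigg

Answer: le9$gigg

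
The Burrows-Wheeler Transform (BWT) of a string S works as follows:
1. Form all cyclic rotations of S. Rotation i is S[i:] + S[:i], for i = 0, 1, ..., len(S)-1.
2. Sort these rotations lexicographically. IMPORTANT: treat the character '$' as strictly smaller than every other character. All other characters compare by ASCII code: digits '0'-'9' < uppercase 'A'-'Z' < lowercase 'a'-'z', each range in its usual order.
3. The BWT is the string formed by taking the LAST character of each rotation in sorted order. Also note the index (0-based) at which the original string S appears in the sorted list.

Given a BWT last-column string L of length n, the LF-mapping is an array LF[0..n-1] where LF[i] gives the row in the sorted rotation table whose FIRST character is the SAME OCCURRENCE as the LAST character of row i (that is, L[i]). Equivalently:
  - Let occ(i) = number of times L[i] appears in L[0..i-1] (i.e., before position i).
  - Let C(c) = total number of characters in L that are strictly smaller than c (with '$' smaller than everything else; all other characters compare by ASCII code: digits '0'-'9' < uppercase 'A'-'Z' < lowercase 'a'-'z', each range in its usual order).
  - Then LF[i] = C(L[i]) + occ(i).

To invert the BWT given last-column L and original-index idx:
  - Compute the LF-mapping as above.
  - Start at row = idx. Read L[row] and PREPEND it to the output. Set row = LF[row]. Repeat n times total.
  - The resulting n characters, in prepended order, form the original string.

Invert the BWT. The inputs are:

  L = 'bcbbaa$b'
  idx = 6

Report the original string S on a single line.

LF mapping: 3 7 4 5 1 2 0 6
Walk LF starting at row 6, prepending L[row]:
  step 1: row=6, L[6]='$', prepend. Next row=LF[6]=0
  step 2: row=0, L[0]='b', prepend. Next row=LF[0]=3
  step 3: row=3, L[3]='b', prepend. Next row=LF[3]=5
  step 4: row=5, L[5]='a', prepend. Next row=LF[5]=2
  step 5: row=2, L[2]='b', prepend. Next row=LF[2]=4
  step 6: row=4, L[4]='a', prepend. Next row=LF[4]=1
  step 7: row=1, L[1]='c', prepend. Next row=LF[1]=7
  step 8: row=7, L[7]='b', prepend. Next row=LF[7]=6
Reversed output: bcababb$

Answer: bcababb$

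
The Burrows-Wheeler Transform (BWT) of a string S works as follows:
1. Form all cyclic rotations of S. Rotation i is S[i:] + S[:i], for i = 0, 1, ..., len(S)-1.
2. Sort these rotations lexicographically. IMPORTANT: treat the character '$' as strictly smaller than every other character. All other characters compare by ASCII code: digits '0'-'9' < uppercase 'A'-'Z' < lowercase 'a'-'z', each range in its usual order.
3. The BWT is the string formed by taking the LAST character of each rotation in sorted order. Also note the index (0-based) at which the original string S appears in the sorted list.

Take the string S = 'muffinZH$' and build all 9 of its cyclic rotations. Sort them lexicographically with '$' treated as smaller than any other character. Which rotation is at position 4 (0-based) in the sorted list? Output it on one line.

Answer: finZH$muf

Derivation:
All 9 rotations (rotation i = S[i:]+S[:i]):
  rot[0] = muffinZH$
  rot[1] = uffinZH$m
  rot[2] = ffinZH$mu
  rot[3] = finZH$muf
  rot[4] = inZH$muff
  rot[5] = nZH$muffi
  rot[6] = ZH$muffin
  rot[7] = H$muffinZ
  rot[8] = $muffinZH
Sorted (with $ < everything):
  sorted[0] = $muffinZH
  sorted[1] = H$muffinZ
  sorted[2] = ZH$muffin
  sorted[3] = ffinZH$mu
  sorted[4] = finZH$muf
  sorted[5] = inZH$muff
  sorted[6] = muffinZH$
  sorted[7] = nZH$muffi
  sorted[8] = uffinZH$m
sorted[4] = finZH$muf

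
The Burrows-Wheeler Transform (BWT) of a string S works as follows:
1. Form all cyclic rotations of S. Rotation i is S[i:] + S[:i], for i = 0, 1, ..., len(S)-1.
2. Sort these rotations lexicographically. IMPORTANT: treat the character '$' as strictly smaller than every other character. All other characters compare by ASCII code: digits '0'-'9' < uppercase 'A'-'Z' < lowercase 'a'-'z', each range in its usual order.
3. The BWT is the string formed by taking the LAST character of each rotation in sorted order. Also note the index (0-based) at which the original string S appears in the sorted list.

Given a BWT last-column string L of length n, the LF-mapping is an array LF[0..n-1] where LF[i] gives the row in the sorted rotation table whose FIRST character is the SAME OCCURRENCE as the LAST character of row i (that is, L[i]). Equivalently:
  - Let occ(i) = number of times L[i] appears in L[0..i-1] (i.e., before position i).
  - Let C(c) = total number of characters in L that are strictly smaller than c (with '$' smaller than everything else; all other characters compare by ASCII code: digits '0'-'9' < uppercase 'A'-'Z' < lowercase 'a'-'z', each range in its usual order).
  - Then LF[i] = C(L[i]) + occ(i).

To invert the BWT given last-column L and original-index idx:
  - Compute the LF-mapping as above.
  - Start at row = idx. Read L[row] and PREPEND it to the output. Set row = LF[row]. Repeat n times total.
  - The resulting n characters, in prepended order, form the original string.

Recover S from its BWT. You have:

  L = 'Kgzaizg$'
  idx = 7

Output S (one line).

Answer: zigzagK$

Derivation:
LF mapping: 1 3 6 2 5 7 4 0
Walk LF starting at row 7, prepending L[row]:
  step 1: row=7, L[7]='$', prepend. Next row=LF[7]=0
  step 2: row=0, L[0]='K', prepend. Next row=LF[0]=1
  step 3: row=1, L[1]='g', prepend. Next row=LF[1]=3
  step 4: row=3, L[3]='a', prepend. Next row=LF[3]=2
  step 5: row=2, L[2]='z', prepend. Next row=LF[2]=6
  step 6: row=6, L[6]='g', prepend. Next row=LF[6]=4
  step 7: row=4, L[4]='i', prepend. Next row=LF[4]=5
  step 8: row=5, L[5]='z', prepend. Next row=LF[5]=7
Reversed output: zigzagK$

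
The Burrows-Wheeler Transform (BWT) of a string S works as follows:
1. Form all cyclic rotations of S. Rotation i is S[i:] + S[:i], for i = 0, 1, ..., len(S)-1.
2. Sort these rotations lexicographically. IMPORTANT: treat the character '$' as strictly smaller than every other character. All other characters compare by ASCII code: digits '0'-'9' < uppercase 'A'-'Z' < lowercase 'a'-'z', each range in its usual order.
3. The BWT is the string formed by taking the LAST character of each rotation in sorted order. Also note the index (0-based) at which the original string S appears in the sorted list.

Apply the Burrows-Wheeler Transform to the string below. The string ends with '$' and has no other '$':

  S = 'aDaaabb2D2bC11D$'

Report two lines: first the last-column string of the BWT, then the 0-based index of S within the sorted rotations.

All 16 rotations (rotation i = S[i:]+S[:i]):
  rot[0] = aDaaabb2D2bC11D$
  rot[1] = Daaabb2D2bC11D$a
  rot[2] = aaabb2D2bC11D$aD
  rot[3] = aabb2D2bC11D$aDa
  rot[4] = abb2D2bC11D$aDaa
  rot[5] = bb2D2bC11D$aDaaa
  rot[6] = b2D2bC11D$aDaaab
  rot[7] = 2D2bC11D$aDaaabb
  rot[8] = D2bC11D$aDaaabb2
  rot[9] = 2bC11D$aDaaabb2D
  rot[10] = bC11D$aDaaabb2D2
  rot[11] = C11D$aDaaabb2D2b
  rot[12] = 11D$aDaaabb2D2bC
  rot[13] = 1D$aDaaabb2D2bC1
  rot[14] = D$aDaaabb2D2bC11
  rot[15] = $aDaaabb2D2bC11D
Sorted (with $ < everything):
  sorted[0] = $aDaaabb2D2bC11D  (last char: 'D')
  sorted[1] = 11D$aDaaabb2D2bC  (last char: 'C')
  sorted[2] = 1D$aDaaabb2D2bC1  (last char: '1')
  sorted[3] = 2D2bC11D$aDaaabb  (last char: 'b')
  sorted[4] = 2bC11D$aDaaabb2D  (last char: 'D')
  sorted[5] = C11D$aDaaabb2D2b  (last char: 'b')
  sorted[6] = D$aDaaabb2D2bC11  (last char: '1')
  sorted[7] = D2bC11D$aDaaabb2  (last char: '2')
  sorted[8] = Daaabb2D2bC11D$a  (last char: 'a')
  sorted[9] = aDaaabb2D2bC11D$  (last char: '$')
  sorted[10] = aaabb2D2bC11D$aD  (last char: 'D')
  sorted[11] = aabb2D2bC11D$aDa  (last char: 'a')
  sorted[12] = abb2D2bC11D$aDaa  (last char: 'a')
  sorted[13] = b2D2bC11D$aDaaab  (last char: 'b')
  sorted[14] = bC11D$aDaaabb2D2  (last char: '2')
  sorted[15] = bb2D2bC11D$aDaaa  (last char: 'a')
Last column: DC1bDb12a$Daab2a
Original string S is at sorted index 9

Answer: DC1bDb12a$Daab2a
9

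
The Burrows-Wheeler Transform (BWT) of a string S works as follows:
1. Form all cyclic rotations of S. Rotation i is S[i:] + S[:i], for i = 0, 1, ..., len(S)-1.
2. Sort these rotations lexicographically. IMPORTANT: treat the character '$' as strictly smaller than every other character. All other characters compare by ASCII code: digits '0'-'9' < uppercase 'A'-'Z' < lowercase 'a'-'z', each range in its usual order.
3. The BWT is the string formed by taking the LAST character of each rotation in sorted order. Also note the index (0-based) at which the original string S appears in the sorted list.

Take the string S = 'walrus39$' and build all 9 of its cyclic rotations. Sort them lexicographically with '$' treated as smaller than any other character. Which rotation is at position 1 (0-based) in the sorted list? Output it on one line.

Answer: 39$walrus

Derivation:
All 9 rotations (rotation i = S[i:]+S[:i]):
  rot[0] = walrus39$
  rot[1] = alrus39$w
  rot[2] = lrus39$wa
  rot[3] = rus39$wal
  rot[4] = us39$walr
  rot[5] = s39$walru
  rot[6] = 39$walrus
  rot[7] = 9$walrus3
  rot[8] = $walrus39
Sorted (with $ < everything):
  sorted[0] = $walrus39
  sorted[1] = 39$walrus
  sorted[2] = 9$walrus3
  sorted[3] = alrus39$w
  sorted[4] = lrus39$wa
  sorted[5] = rus39$wal
  sorted[6] = s39$walru
  sorted[7] = us39$walr
  sorted[8] = walrus39$
sorted[1] = 39$walrus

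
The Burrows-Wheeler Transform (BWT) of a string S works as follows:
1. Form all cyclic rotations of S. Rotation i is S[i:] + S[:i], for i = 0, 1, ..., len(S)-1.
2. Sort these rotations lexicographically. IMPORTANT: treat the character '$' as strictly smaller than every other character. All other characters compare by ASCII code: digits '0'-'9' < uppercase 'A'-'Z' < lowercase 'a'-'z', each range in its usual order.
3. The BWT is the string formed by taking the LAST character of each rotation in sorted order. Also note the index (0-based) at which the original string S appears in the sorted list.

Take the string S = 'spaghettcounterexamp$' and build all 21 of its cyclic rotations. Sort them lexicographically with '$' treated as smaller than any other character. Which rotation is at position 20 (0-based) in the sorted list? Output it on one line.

Answer: xamp$spaghettcountere

Derivation:
All 21 rotations (rotation i = S[i:]+S[:i]):
  rot[0] = spaghettcounterexamp$
  rot[1] = paghettcounterexamp$s
  rot[2] = aghettcounterexamp$sp
  rot[3] = ghettcounterexamp$spa
  rot[4] = hettcounterexamp$spag
  rot[5] = ettcounterexamp$spagh
  rot[6] = ttcounterexamp$spaghe
  rot[7] = tcounterexamp$spaghet
  rot[8] = counterexamp$spaghett
  rot[9] = ounterexamp$spaghettc
  rot[10] = unterexamp$spaghettco
  rot[11] = nterexamp$spaghettcou
  rot[12] = terexamp$spaghettcoun
  rot[13] = erexamp$spaghettcount
  rot[14] = rexamp$spaghettcounte
  rot[15] = examp$spaghettcounter
  rot[16] = xamp$spaghettcountere
  rot[17] = amp$spaghettcounterex
  rot[18] = mp$spaghettcounterexa
  rot[19] = p$spaghettcounterexam
  rot[20] = $spaghettcounterexamp
Sorted (with $ < everything):
  sorted[0] = $spaghettcounterexamp
  sorted[1] = aghettcounterexamp$sp
  sorted[2] = amp$spaghettcounterex
  sorted[3] = counterexamp$spaghett
  sorted[4] = erexamp$spaghettcount
  sorted[5] = ettcounterexamp$spagh
  sorted[6] = examp$spaghettcounter
  sorted[7] = ghettcounterexamp$spa
  sorted[8] = hettcounterexamp$spag
  sorted[9] = mp$spaghettcounterexa
  sorted[10] = nterexamp$spaghettcou
  sorted[11] = ounterexamp$spaghettc
  sorted[12] = p$spaghettcounterexam
  sorted[13] = paghettcounterexamp$s
  sorted[14] = rexamp$spaghettcounte
  sorted[15] = spaghettcounterexamp$
  sorted[16] = tcounterexamp$spaghet
  sorted[17] = terexamp$spaghettcoun
  sorted[18] = ttcounterexamp$spaghe
  sorted[19] = unterexamp$spaghettco
  sorted[20] = xamp$spaghettcountere
sorted[20] = xamp$spaghettcountere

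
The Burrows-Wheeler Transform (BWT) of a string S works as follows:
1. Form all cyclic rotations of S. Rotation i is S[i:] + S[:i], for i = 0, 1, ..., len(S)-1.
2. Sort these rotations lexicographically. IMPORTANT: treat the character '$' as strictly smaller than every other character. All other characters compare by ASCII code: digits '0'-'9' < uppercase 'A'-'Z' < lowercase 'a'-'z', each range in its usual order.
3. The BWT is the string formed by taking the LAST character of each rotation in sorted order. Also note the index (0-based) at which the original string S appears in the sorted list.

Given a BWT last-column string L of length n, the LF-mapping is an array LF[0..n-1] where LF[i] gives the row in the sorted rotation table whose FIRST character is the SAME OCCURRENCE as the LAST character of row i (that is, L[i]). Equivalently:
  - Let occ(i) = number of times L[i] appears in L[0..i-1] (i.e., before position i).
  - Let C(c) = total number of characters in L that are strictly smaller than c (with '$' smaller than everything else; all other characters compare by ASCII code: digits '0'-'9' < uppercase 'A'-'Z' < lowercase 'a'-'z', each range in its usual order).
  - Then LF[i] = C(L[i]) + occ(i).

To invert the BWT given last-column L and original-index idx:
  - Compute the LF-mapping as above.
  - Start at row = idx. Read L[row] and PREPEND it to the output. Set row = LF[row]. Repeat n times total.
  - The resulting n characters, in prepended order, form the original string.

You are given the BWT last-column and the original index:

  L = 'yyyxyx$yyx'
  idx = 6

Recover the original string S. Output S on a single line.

LF mapping: 4 5 6 1 7 2 0 8 9 3
Walk LF starting at row 6, prepending L[row]:
  step 1: row=6, L[6]='$', prepend. Next row=LF[6]=0
  step 2: row=0, L[0]='y', prepend. Next row=LF[0]=4
  step 3: row=4, L[4]='y', prepend. Next row=LF[4]=7
  step 4: row=7, L[7]='y', prepend. Next row=LF[7]=8
  step 5: row=8, L[8]='y', prepend. Next row=LF[8]=9
  step 6: row=9, L[9]='x', prepend. Next row=LF[9]=3
  step 7: row=3, L[3]='x', prepend. Next row=LF[3]=1
  step 8: row=1, L[1]='y', prepend. Next row=LF[1]=5
  step 9: row=5, L[5]='x', prepend. Next row=LF[5]=2
  step 10: row=2, L[2]='y', prepend. Next row=LF[2]=6
Reversed output: yxyxxyyyy$

Answer: yxyxxyyyy$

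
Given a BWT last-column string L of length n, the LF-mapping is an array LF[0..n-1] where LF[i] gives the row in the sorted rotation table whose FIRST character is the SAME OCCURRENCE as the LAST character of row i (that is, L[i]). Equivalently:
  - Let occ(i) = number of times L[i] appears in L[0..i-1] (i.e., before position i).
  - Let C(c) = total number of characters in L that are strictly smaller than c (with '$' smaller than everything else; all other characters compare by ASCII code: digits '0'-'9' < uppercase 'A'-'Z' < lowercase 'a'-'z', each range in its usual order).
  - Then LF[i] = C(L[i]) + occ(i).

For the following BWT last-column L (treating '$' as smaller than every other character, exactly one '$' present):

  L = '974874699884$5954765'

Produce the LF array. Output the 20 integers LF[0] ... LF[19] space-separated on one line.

Answer: 16 10 1 13 11 2 8 17 18 14 15 3 0 5 19 6 4 12 9 7

Derivation:
Char counts: '$':1, '4':4, '5':3, '6':2, '7':3, '8':3, '9':4
C (first-col start): C('$')=0, C('4')=1, C('5')=5, C('6')=8, C('7')=10, C('8')=13, C('9')=16
L[0]='9': occ=0, LF[0]=C('9')+0=16+0=16
L[1]='7': occ=0, LF[1]=C('7')+0=10+0=10
L[2]='4': occ=0, LF[2]=C('4')+0=1+0=1
L[3]='8': occ=0, LF[3]=C('8')+0=13+0=13
L[4]='7': occ=1, LF[4]=C('7')+1=10+1=11
L[5]='4': occ=1, LF[5]=C('4')+1=1+1=2
L[6]='6': occ=0, LF[6]=C('6')+0=8+0=8
L[7]='9': occ=1, LF[7]=C('9')+1=16+1=17
L[8]='9': occ=2, LF[8]=C('9')+2=16+2=18
L[9]='8': occ=1, LF[9]=C('8')+1=13+1=14
L[10]='8': occ=2, LF[10]=C('8')+2=13+2=15
L[11]='4': occ=2, LF[11]=C('4')+2=1+2=3
L[12]='$': occ=0, LF[12]=C('$')+0=0+0=0
L[13]='5': occ=0, LF[13]=C('5')+0=5+0=5
L[14]='9': occ=3, LF[14]=C('9')+3=16+3=19
L[15]='5': occ=1, LF[15]=C('5')+1=5+1=6
L[16]='4': occ=3, LF[16]=C('4')+3=1+3=4
L[17]='7': occ=2, LF[17]=C('7')+2=10+2=12
L[18]='6': occ=1, LF[18]=C('6')+1=8+1=9
L[19]='5': occ=2, LF[19]=C('5')+2=5+2=7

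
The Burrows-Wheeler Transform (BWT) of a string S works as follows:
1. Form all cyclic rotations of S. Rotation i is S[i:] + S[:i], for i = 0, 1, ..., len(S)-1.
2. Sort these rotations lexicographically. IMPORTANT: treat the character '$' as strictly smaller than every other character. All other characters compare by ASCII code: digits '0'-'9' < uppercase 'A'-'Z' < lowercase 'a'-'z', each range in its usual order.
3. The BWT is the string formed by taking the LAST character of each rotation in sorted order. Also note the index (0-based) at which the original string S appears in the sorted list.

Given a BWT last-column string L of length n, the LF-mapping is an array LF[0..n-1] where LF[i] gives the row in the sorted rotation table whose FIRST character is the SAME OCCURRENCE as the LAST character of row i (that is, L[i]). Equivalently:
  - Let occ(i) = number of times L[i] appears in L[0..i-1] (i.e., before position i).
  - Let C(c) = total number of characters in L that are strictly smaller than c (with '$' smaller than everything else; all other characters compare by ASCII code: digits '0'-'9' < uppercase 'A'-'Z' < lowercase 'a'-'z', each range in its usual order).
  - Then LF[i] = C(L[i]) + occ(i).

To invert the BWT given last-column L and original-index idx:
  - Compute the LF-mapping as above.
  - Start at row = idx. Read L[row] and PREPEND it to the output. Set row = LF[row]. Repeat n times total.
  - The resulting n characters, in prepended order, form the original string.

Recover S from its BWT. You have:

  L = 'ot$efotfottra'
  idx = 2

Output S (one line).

LF mapping: 5 9 0 2 3 6 10 4 7 11 12 8 1
Walk LF starting at row 2, prepending L[row]:
  step 1: row=2, L[2]='$', prepend. Next row=LF[2]=0
  step 2: row=0, L[0]='o', prepend. Next row=LF[0]=5
  step 3: row=5, L[5]='o', prepend. Next row=LF[5]=6
  step 4: row=6, L[6]='t', prepend. Next row=LF[6]=10
  step 5: row=10, L[10]='t', prepend. Next row=LF[10]=12
  step 6: row=12, L[12]='a', prepend. Next row=LF[12]=1
  step 7: row=1, L[1]='t', prepend. Next row=LF[1]=9
  step 8: row=9, L[9]='t', prepend. Next row=LF[9]=11
  step 9: row=11, L[11]='r', prepend. Next row=LF[11]=8
  step 10: row=8, L[8]='o', prepend. Next row=LF[8]=7
  step 11: row=7, L[7]='f', prepend. Next row=LF[7]=4
  step 12: row=4, L[4]='f', prepend. Next row=LF[4]=3
  step 13: row=3, L[3]='e', prepend. Next row=LF[3]=2
Reversed output: efforttattoo$

Answer: efforttattoo$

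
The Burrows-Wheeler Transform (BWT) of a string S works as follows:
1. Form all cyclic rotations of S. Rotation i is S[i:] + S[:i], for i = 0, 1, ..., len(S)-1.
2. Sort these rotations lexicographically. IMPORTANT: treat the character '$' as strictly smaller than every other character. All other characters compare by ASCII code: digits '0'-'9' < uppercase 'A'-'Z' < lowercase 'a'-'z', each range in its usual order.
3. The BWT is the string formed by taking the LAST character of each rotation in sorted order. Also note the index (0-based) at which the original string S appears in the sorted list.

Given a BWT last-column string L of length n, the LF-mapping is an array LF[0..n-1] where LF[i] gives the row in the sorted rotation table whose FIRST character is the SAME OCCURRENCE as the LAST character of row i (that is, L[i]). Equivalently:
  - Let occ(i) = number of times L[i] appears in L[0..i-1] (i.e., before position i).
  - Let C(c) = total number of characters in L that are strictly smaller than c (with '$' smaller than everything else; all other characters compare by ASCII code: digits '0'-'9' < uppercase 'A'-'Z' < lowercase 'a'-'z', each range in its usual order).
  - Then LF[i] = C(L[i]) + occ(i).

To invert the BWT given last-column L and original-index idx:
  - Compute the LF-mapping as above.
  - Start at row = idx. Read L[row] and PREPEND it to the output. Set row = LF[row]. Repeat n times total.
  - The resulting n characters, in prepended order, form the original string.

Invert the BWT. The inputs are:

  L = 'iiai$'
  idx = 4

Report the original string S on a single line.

Answer: iiai$

Derivation:
LF mapping: 2 3 1 4 0
Walk LF starting at row 4, prepending L[row]:
  step 1: row=4, L[4]='$', prepend. Next row=LF[4]=0
  step 2: row=0, L[0]='i', prepend. Next row=LF[0]=2
  step 3: row=2, L[2]='a', prepend. Next row=LF[2]=1
  step 4: row=1, L[1]='i', prepend. Next row=LF[1]=3
  step 5: row=3, L[3]='i', prepend. Next row=LF[3]=4
Reversed output: iiai$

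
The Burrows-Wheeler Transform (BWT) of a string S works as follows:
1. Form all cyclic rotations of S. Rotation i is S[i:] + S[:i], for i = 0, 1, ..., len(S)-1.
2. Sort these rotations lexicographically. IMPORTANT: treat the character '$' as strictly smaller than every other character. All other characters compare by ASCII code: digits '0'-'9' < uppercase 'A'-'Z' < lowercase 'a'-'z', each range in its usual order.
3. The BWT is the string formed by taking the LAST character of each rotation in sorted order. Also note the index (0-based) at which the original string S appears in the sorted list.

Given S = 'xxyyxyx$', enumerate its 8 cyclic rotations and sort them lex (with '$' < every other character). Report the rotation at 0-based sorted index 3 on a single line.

Answer: xyx$xxyy

Derivation:
All 8 rotations (rotation i = S[i:]+S[:i]):
  rot[0] = xxyyxyx$
  rot[1] = xyyxyx$x
  rot[2] = yyxyx$xx
  rot[3] = yxyx$xxy
  rot[4] = xyx$xxyy
  rot[5] = yx$xxyyx
  rot[6] = x$xxyyxy
  rot[7] = $xxyyxyx
Sorted (with $ < everything):
  sorted[0] = $xxyyxyx
  sorted[1] = x$xxyyxy
  sorted[2] = xxyyxyx$
  sorted[3] = xyx$xxyy
  sorted[4] = xyyxyx$x
  sorted[5] = yx$xxyyx
  sorted[6] = yxyx$xxy
  sorted[7] = yyxyx$xx
sorted[3] = xyx$xxyy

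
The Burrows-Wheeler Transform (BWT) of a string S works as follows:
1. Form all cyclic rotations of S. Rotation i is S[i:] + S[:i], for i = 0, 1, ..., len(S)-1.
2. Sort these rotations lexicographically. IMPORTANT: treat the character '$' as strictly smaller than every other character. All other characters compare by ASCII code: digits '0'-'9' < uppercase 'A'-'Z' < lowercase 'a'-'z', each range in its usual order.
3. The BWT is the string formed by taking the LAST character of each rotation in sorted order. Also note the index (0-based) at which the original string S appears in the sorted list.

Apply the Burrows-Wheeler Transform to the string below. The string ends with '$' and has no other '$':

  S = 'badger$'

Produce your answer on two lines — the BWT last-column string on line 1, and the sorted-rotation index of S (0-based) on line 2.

All 7 rotations (rotation i = S[i:]+S[:i]):
  rot[0] = badger$
  rot[1] = adger$b
  rot[2] = dger$ba
  rot[3] = ger$bad
  rot[4] = er$badg
  rot[5] = r$badge
  rot[6] = $badger
Sorted (with $ < everything):
  sorted[0] = $badger  (last char: 'r')
  sorted[1] = adger$b  (last char: 'b')
  sorted[2] = badger$  (last char: '$')
  sorted[3] = dger$ba  (last char: 'a')
  sorted[4] = er$badg  (last char: 'g')
  sorted[5] = ger$bad  (last char: 'd')
  sorted[6] = r$badge  (last char: 'e')
Last column: rb$agde
Original string S is at sorted index 2

Answer: rb$agde
2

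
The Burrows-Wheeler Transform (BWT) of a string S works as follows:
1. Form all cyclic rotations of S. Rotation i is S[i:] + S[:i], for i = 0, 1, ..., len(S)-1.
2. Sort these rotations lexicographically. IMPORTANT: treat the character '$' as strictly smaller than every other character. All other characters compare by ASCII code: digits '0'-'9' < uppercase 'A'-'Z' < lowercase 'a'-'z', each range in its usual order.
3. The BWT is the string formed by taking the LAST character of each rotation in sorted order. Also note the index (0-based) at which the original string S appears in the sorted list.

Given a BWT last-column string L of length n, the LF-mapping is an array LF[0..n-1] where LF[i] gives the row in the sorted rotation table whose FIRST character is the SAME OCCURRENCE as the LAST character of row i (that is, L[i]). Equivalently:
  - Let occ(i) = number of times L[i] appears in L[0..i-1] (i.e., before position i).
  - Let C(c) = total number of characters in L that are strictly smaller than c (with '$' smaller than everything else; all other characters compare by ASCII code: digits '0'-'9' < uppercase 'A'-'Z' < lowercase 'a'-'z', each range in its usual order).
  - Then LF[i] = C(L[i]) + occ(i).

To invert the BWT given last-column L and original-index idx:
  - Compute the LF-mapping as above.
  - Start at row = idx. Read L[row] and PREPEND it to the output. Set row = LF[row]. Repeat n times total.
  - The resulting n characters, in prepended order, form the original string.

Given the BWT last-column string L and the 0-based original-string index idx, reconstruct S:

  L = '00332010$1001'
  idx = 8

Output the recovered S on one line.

LF mapping: 1 2 11 12 10 3 7 4 0 8 5 6 9
Walk LF starting at row 8, prepending L[row]:
  step 1: row=8, L[8]='$', prepend. Next row=LF[8]=0
  step 2: row=0, L[0]='0', prepend. Next row=LF[0]=1
  step 3: row=1, L[1]='0', prepend. Next row=LF[1]=2
  step 4: row=2, L[2]='3', prepend. Next row=LF[2]=11
  step 5: row=11, L[11]='0', prepend. Next row=LF[11]=6
  step 6: row=6, L[6]='1', prepend. Next row=LF[6]=7
  step 7: row=7, L[7]='0', prepend. Next row=LF[7]=4
  step 8: row=4, L[4]='2', prepend. Next row=LF[4]=10
  step 9: row=10, L[10]='0', prepend. Next row=LF[10]=5
  step 10: row=5, L[5]='0', prepend. Next row=LF[5]=3
  step 11: row=3, L[3]='3', prepend. Next row=LF[3]=12
  step 12: row=12, L[12]='1', prepend. Next row=LF[12]=9
  step 13: row=9, L[9]='1', prepend. Next row=LF[9]=8
Reversed output: 113002010300$

Answer: 113002010300$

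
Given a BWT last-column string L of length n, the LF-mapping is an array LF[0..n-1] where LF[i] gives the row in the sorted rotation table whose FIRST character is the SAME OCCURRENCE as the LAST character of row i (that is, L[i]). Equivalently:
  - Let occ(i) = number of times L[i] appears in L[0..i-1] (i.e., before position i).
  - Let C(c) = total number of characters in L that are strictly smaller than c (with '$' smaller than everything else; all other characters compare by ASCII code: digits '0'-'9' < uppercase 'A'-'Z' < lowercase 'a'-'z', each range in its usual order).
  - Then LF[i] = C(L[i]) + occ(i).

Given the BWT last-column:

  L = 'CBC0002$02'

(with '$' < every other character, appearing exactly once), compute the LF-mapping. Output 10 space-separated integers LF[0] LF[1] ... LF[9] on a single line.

Char counts: '$':1, '0':4, '2':2, 'B':1, 'C':2
C (first-col start): C('$')=0, C('0')=1, C('2')=5, C('B')=7, C('C')=8
L[0]='C': occ=0, LF[0]=C('C')+0=8+0=8
L[1]='B': occ=0, LF[1]=C('B')+0=7+0=7
L[2]='C': occ=1, LF[2]=C('C')+1=8+1=9
L[3]='0': occ=0, LF[3]=C('0')+0=1+0=1
L[4]='0': occ=1, LF[4]=C('0')+1=1+1=2
L[5]='0': occ=2, LF[5]=C('0')+2=1+2=3
L[6]='2': occ=0, LF[6]=C('2')+0=5+0=5
L[7]='$': occ=0, LF[7]=C('$')+0=0+0=0
L[8]='0': occ=3, LF[8]=C('0')+3=1+3=4
L[9]='2': occ=1, LF[9]=C('2')+1=5+1=6

Answer: 8 7 9 1 2 3 5 0 4 6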